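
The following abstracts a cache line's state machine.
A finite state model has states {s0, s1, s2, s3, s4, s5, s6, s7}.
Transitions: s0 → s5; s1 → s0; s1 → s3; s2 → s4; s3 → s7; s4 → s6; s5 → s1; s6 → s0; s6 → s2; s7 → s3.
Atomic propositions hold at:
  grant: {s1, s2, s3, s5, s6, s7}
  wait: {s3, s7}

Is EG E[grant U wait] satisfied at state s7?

E[grant U wait]: least fixpoint, start Z0 = Sat(wait) = {s3, s7}, add states in Sat(grant) with some successor in Z. Z1 = {s1, s3, s7}; Z2 = {s1, s3, s5, s7}; fixed.
Sat(E[grant U wait]) = {s1, s3, s5, s7}
EG E[grant U wait]: greatest fixpoint, start Z0 = {s1, s3, s5, s7}, keep only states in Sat with some successor in Z. Already a fixed point.
Sat(EG E[grant U wait]) = {s1, s3, s5, s7}
s7 ∈ Sat(EG E[grant U wait]) = {s1, s3, s5, s7}, so the formula holds at s7.

Yes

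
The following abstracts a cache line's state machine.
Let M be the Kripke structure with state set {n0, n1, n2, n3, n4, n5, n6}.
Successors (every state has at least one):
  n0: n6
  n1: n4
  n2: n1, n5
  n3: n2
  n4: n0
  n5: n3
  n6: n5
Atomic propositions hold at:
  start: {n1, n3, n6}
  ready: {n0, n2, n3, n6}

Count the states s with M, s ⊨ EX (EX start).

4

Sat(EX start) = {s : some successor in {n1, n3, n6}} = {n0, n2, n5}
Sat(EX (EX start)) = {s : some successor in {n0, n2, n5}} = {n2, n3, n4, n6}
|Sat(EX (EX start))| = |{n2, n3, n4, n6}| = 4.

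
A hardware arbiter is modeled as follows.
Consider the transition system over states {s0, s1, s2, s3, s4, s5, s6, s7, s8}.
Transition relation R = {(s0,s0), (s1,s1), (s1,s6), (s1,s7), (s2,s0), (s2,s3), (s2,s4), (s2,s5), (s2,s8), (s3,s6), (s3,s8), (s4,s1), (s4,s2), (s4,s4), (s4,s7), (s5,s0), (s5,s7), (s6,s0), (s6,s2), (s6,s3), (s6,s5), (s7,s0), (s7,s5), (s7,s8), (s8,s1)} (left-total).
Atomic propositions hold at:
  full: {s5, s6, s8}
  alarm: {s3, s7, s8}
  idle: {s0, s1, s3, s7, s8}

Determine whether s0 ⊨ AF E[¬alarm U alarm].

No

Sat(¬alarm) = {s0, s1, s2, s4, s5, s6}
E[¬alarm U alarm]: least fixpoint, start Z0 = Sat(alarm) = {s3, s7, s8}, add states in Sat(¬alarm) with some successor in Z. Z1 = {s1, s2, s3, s4, s5, s6, s7, s8}; fixed.
Sat(E[¬alarm U alarm]) = {s1, s2, s3, s4, s5, s6, s7, s8}
AF E[¬alarm U alarm]: least fixpoint, start Z0 = {s1, s2, s3, s4, s5, s6, s7, s8}, add states with every successor in Z. Already a fixed point.
Sat(AF E[¬alarm U alarm]) = {s1, s2, s3, s4, s5, s6, s7, s8}
s0 ∉ Sat(AF E[¬alarm U alarm]) = {s1, s2, s3, s4, s5, s6, s7, s8}, so the formula does not hold at s0.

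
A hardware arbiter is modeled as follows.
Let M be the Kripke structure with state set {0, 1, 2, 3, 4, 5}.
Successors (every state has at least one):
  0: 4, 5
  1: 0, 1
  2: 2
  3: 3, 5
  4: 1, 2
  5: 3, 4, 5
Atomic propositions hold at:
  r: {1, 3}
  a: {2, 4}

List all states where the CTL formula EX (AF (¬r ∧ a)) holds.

{0, 2, 4, 5}

Sat(¬r) = {0, 2, 4, 5}
Sat(¬r ∧ a) = {2, 4}
AF (¬r ∧ a): least fixpoint, start Z0 = {2, 4}, add states with every successor in Z. Already a fixed point.
Sat(AF (¬r ∧ a)) = {2, 4}
Sat(EX (AF (¬r ∧ a))) = {s : some successor in {2, 4}} = {0, 2, 4, 5}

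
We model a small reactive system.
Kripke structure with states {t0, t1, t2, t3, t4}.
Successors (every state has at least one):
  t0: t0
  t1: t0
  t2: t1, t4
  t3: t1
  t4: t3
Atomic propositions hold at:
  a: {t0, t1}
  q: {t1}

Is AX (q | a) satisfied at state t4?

No

Sat(q | a) = {t0, t1}
Sat(AX (q | a)) = {s : every successor in {t0, t1}} = {t0, t1, t3}
t4 ∉ Sat(AX (q | a)) = {t0, t1, t3}, so the formula does not hold at t4.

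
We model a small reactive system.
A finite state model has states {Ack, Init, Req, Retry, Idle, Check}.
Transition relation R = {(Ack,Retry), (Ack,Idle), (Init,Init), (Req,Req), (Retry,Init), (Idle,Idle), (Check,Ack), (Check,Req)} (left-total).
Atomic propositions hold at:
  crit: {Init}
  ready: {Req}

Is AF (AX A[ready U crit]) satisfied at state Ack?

A[ready U crit]: least fixpoint, start Z0 = Sat(crit) = {Init}, add states in Sat(ready) with every successor in Z. Already a fixed point.
Sat(A[ready U crit]) = {Init}
Sat(AX A[ready U crit]) = {s : every successor in {Init}} = {Init, Retry}
AF (AX A[ready U crit]): least fixpoint, start Z0 = {Init, Retry}, add states with every successor in Z. Already a fixed point.
Sat(AF (AX A[ready U crit])) = {Init, Retry}
Ack ∉ Sat(AF (AX A[ready U crit])) = {Init, Retry}, so the formula does not hold at Ack.

No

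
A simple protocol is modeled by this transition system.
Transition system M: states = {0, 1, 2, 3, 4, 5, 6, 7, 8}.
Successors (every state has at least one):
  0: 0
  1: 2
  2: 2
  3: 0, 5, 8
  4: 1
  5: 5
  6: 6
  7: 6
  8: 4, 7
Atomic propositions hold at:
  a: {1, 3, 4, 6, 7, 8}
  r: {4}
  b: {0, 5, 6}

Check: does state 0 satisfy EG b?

Yes

EG b: greatest fixpoint, start Z0 = {0, 5, 6}, keep only states in Sat with some successor in Z. Already a fixed point.
Sat(EG b) = {0, 5, 6}
0 ∈ Sat(EG b) = {0, 5, 6}, so the formula holds at 0.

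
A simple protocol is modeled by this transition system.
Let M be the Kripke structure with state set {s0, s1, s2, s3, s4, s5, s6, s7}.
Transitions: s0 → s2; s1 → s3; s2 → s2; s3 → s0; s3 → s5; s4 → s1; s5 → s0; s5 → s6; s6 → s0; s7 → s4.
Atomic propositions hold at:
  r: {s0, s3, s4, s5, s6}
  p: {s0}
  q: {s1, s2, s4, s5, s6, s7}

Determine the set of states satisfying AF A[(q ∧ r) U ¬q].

{s0, s1, s3, s4, s5, s6, s7}

Sat(q ∧ r) = {s4, s5, s6}
Sat(¬q) = {s0, s3}
A[(q ∧ r) U ¬q]: least fixpoint, start Z0 = Sat(¬q) = {s0, s3}, add states in Sat(q ∧ r) with every successor in Z. Z1 = {s0, s3, s6}; Z2 = {s0, s3, s5, s6}; fixed.
Sat(A[(q ∧ r) U ¬q]) = {s0, s3, s5, s6}
AF A[(q ∧ r) U ¬q]: least fixpoint, start Z0 = {s0, s3, s5, s6}, add states with every successor in Z. Z1 = {s0, s1, s3, s5, s6}; Z2 = {s0, s1, s3, s4, s5, s6}; Z3 = {s0, s1, s3, s4, s5, s6, s7}; fixed.
Sat(AF A[(q ∧ r) U ¬q]) = {s0, s1, s3, s4, s5, s6, s7}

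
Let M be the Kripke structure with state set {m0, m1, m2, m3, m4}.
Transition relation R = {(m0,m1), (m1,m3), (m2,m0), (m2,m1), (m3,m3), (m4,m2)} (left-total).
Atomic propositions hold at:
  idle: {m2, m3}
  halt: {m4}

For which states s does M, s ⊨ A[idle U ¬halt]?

{m0, m1, m2, m3}

Sat(¬halt) = {m0, m1, m2, m3}
A[idle U ¬halt]: least fixpoint, start Z0 = Sat(¬halt) = {m0, m1, m2, m3}, add states in Sat(idle) with every successor in Z. Already a fixed point.
Sat(A[idle U ¬halt]) = {m0, m1, m2, m3}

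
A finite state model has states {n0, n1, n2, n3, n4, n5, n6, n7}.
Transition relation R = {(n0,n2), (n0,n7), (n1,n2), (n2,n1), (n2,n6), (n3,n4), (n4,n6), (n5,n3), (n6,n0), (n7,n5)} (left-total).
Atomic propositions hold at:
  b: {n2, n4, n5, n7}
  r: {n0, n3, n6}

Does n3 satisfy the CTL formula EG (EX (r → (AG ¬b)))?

No

Sat(¬b) = {n0, n1, n3, n6}
AG ¬b: greatest fixpoint, start Z0 = {n0, n1, n3, n6}, keep only states in Sat with every successor in Z. Z1 = {n6}; Z2 = ∅; fixed.
Sat(AG ¬b) = ∅
Sat(r → (AG ¬b)) = {n1, n2, n4, n5, n7}
Sat(EX (r → (AG ¬b))) = {s : some successor in {n1, n2, n4, n5, n7}} = {n0, n1, n2, n3, n7}
EG (EX (r → (AG ¬b))): greatest fixpoint, start Z0 = {n0, n1, n2, n3, n7}, keep only states in Sat with some successor in Z. Z1 = {n0, n1, n2}; fixed.
Sat(EG (EX (r → (AG ¬b)))) = {n0, n1, n2}
n3 ∉ Sat(EG (EX (r → (AG ¬b)))) = {n0, n1, n2}, so the formula does not hold at n3.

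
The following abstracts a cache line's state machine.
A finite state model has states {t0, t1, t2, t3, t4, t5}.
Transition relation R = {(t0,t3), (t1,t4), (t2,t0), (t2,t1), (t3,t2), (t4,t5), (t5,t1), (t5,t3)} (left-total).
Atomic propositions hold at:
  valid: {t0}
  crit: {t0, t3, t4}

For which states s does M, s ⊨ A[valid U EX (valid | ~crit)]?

{t0, t2, t3, t4, t5}

Sat(~crit) = {t1, t2, t5}
Sat(valid | ~crit) = {t0, t1, t2, t5}
Sat(EX (valid | ~crit)) = {s : some successor in {t0, t1, t2, t5}} = {t2, t3, t4, t5}
A[valid U EX (valid | ~crit)]: least fixpoint, start Z0 = Sat(EX (valid | ~crit)) = {t2, t3, t4, t5}, add states in Sat(valid) with every successor in Z. Z1 = {t0, t2, t3, t4, t5}; fixed.
Sat(A[valid U EX (valid | ~crit)]) = {t0, t2, t3, t4, t5}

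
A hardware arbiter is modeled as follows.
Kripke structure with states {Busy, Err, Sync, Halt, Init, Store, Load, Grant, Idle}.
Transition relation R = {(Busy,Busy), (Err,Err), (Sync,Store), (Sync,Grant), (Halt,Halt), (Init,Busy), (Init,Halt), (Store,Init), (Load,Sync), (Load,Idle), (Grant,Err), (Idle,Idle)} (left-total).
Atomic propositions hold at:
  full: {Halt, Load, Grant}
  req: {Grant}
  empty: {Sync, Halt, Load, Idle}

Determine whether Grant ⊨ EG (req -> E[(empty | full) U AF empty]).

No

Sat(empty | full) = {Sync, Halt, Load, Grant, Idle}
AF empty: least fixpoint, start Z0 = {Sync, Halt, Load, Idle}, add states with every successor in Z. Already a fixed point.
Sat(AF empty) = {Sync, Halt, Load, Idle}
E[(empty | full) U AF empty]: least fixpoint, start Z0 = Sat(AF empty) = {Sync, Halt, Load, Idle}, add states in Sat(empty | full) with some successor in Z. Already a fixed point.
Sat(E[(empty | full) U AF empty]) = {Sync, Halt, Load, Idle}
Sat(req -> E[(empty | full) U AF empty]) = {Busy, Err, Sync, Halt, Init, Store, Load, Idle}
EG (req -> E[(empty | full) U AF empty]): greatest fixpoint, start Z0 = {Busy, Err, Sync, Halt, Init, Store, Load, Idle}, keep only states in Sat with some successor in Z. Already a fixed point.
Sat(EG (req -> E[(empty | full) U AF empty])) = {Busy, Err, Sync, Halt, Init, Store, Load, Idle}
Grant ∉ Sat(EG (req -> E[(empty | full) U AF empty])) = {Busy, Err, Sync, Halt, Init, Store, Load, Idle}, so the formula does not hold at Grant.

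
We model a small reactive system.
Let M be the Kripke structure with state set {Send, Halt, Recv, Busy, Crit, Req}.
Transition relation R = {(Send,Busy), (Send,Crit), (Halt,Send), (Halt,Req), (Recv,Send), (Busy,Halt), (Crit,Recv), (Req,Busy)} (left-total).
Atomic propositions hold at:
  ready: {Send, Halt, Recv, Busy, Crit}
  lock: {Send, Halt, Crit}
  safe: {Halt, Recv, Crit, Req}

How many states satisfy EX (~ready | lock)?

4

Sat(~ready) = {Req}
Sat(~ready | lock) = {Send, Halt, Crit, Req}
Sat(EX (~ready | lock)) = {s : some successor in {Send, Halt, Crit, Req}} = {Send, Halt, Recv, Busy}
|Sat(EX (~ready | lock))| = |{Send, Halt, Recv, Busy}| = 4.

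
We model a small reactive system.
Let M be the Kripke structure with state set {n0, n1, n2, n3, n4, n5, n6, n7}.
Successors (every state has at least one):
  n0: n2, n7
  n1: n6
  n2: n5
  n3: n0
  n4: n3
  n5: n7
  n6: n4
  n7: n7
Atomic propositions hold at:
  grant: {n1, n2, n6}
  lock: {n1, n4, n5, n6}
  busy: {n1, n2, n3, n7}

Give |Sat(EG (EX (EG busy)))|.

3

EG busy: greatest fixpoint, start Z0 = {n1, n2, n3, n7}, keep only states in Sat with some successor in Z. Z1 = {n7}; fixed.
Sat(EG busy) = {n7}
Sat(EX (EG busy)) = {s : some successor in {n7}} = {n0, n5, n7}
EG (EX (EG busy)): greatest fixpoint, start Z0 = {n0, n5, n7}, keep only states in Sat with some successor in Z. Already a fixed point.
Sat(EG (EX (EG busy))) = {n0, n5, n7}
|Sat(EG (EX (EG busy)))| = |{n0, n5, n7}| = 3.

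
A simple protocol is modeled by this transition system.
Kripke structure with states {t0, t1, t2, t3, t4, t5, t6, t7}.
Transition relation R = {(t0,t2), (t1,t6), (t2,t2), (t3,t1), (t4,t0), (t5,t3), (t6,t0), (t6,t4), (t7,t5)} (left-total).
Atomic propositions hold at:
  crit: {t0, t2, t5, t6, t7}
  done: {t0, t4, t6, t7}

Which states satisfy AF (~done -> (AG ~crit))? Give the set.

Sat(~done) = {t1, t2, t3, t5}
Sat(~crit) = {t1, t3, t4}
AG ~crit: greatest fixpoint, start Z0 = {t1, t3, t4}, keep only states in Sat with every successor in Z. Z1 = {t3}; Z2 = ∅; fixed.
Sat(AG ~crit) = ∅
Sat(~done -> (AG ~crit)) = {t0, t4, t6, t7}
AF (~done -> (AG ~crit)): least fixpoint, start Z0 = {t0, t4, t6, t7}, add states with every successor in Z. Z1 = {t0, t1, t4, t6, t7}; Z2 = {t0, t1, t3, t4, t6, t7}; Z3 = {t0, t1, t3, t4, t5, t6, t7}; fixed.
Sat(AF (~done -> (AG ~crit))) = {t0, t1, t3, t4, t5, t6, t7}

{t0, t1, t3, t4, t5, t6, t7}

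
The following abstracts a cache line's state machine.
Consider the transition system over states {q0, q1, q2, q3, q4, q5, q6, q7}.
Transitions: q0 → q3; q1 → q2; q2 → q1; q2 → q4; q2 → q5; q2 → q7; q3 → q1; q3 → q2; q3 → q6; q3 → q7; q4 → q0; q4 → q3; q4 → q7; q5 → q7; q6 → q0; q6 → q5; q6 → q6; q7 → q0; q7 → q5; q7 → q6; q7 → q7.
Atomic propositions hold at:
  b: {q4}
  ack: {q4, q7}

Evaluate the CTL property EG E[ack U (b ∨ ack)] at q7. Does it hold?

Sat(b ∨ ack) = {q4, q7}
E[ack U (b ∨ ack)]: least fixpoint, start Z0 = Sat((b ∨ ack)) = {q4, q7}, add states in Sat(ack) with some successor in Z. Already a fixed point.
Sat(E[ack U (b ∨ ack)]) = {q4, q7}
EG E[ack U (b ∨ ack)]: greatest fixpoint, start Z0 = {q4, q7}, keep only states in Sat with some successor in Z. Already a fixed point.
Sat(EG E[ack U (b ∨ ack)]) = {q4, q7}
q7 ∈ Sat(EG E[ack U (b ∨ ack)]) = {q4, q7}, so the formula holds at q7.

Yes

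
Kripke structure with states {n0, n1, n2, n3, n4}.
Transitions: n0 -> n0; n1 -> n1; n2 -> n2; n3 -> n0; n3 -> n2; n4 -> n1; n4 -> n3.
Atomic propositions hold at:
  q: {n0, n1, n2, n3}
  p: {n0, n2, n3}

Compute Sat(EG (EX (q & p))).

Sat(q & p) = {n0, n2, n3}
Sat(EX (q & p)) = {s : some successor in {n0, n2, n3}} = {n0, n2, n3, n4}
EG (EX (q & p)): greatest fixpoint, start Z0 = {n0, n2, n3, n4}, keep only states in Sat with some successor in Z. Already a fixed point.
Sat(EG (EX (q & p))) = {n0, n2, n3, n4}

{n0, n2, n3, n4}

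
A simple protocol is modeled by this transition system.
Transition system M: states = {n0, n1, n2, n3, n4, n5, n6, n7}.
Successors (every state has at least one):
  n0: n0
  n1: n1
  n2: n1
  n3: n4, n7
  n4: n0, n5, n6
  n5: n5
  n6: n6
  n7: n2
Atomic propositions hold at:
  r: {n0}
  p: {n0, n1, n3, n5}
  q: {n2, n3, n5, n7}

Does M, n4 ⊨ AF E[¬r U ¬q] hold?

Sat(¬r) = {n1, n2, n3, n4, n5, n6, n7}
Sat(¬q) = {n0, n1, n4, n6}
E[¬r U ¬q]: least fixpoint, start Z0 = Sat(¬q) = {n0, n1, n4, n6}, add states in Sat(¬r) with some successor in Z. Z1 = {n0, n1, n2, n3, n4, n6}; Z2 = {n0, n1, n2, n3, n4, n6, n7}; fixed.
Sat(E[¬r U ¬q]) = {n0, n1, n2, n3, n4, n6, n7}
AF E[¬r U ¬q]: least fixpoint, start Z0 = {n0, n1, n2, n3, n4, n6, n7}, add states with every successor in Z. Already a fixed point.
Sat(AF E[¬r U ¬q]) = {n0, n1, n2, n3, n4, n6, n7}
n4 ∈ Sat(AF E[¬r U ¬q]) = {n0, n1, n2, n3, n4, n6, n7}, so the formula holds at n4.

Yes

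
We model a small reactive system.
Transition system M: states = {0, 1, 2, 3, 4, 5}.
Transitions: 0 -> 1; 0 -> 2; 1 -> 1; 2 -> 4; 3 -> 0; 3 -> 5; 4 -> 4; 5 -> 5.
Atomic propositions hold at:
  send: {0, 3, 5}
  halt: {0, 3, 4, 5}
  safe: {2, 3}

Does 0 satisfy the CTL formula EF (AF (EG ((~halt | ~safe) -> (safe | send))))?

No

Sat(~halt) = {1, 2}
Sat(~safe) = {0, 1, 4, 5}
Sat(~halt | ~safe) = {0, 1, 2, 4, 5}
Sat(safe | send) = {0, 2, 3, 5}
Sat((~halt | ~safe) -> (safe | send)) = {0, 2, 3, 5}
EG ((~halt | ~safe) -> (safe | send)): greatest fixpoint, start Z0 = {0, 2, 3, 5}, keep only states in Sat with some successor in Z. Z1 = {0, 3, 5}; Z2 = {3, 5}; fixed.
Sat(EG ((~halt | ~safe) -> (safe | send))) = {3, 5}
AF (EG ((~halt | ~safe) -> (safe | send))): least fixpoint, start Z0 = {3, 5}, add states with every successor in Z. Already a fixed point.
Sat(AF (EG ((~halt | ~safe) -> (safe | send)))) = {3, 5}
EF (AF (EG ((~halt | ~safe) -> (safe | send)))): least fixpoint, start Z0 = {3, 5}, add states with some successor in Z. Already a fixed point.
Sat(EF (AF (EG ((~halt | ~safe) -> (safe | send))))) = {3, 5}
0 ∉ Sat(EF (AF (EG ((~halt | ~safe) -> (safe | send))))) = {3, 5}, so the formula does not hold at 0.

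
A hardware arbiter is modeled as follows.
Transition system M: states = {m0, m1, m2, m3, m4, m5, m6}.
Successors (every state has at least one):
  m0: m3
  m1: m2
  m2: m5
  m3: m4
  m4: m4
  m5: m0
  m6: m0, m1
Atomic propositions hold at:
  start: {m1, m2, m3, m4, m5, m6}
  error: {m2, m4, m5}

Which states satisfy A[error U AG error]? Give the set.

AG error: greatest fixpoint, start Z0 = {m2, m4, m5}, keep only states in Sat with every successor in Z. Z1 = {m2, m4}; Z2 = {m4}; fixed.
Sat(AG error) = {m4}
A[error U AG error]: least fixpoint, start Z0 = Sat(AG error) = {m4}, add states in Sat(error) with every successor in Z. Already a fixed point.
Sat(A[error U AG error]) = {m4}

{m4}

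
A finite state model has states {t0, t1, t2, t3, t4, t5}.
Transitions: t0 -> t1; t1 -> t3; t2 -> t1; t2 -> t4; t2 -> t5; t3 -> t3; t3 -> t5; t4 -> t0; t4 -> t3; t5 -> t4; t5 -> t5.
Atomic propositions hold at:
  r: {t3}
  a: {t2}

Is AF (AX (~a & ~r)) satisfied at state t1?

Sat(~a) = {t0, t1, t3, t4, t5}
Sat(~r) = {t0, t1, t2, t4, t5}
Sat(~a & ~r) = {t0, t1, t4, t5}
Sat(AX (~a & ~r)) = {s : every successor in {t0, t1, t4, t5}} = {t0, t2, t5}
AF (AX (~a & ~r)): least fixpoint, start Z0 = {t0, t2, t5}, add states with every successor in Z. Already a fixed point.
Sat(AF (AX (~a & ~r))) = {t0, t2, t5}
t1 ∉ Sat(AF (AX (~a & ~r))) = {t0, t2, t5}, so the formula does not hold at t1.

No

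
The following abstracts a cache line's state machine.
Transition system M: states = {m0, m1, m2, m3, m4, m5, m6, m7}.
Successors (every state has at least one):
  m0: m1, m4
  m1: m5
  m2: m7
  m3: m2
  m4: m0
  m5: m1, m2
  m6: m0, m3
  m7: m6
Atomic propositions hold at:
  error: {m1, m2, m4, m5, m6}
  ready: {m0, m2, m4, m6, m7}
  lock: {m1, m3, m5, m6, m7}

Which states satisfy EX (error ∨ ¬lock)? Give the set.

Sat(¬lock) = {m0, m2, m4}
Sat(error ∨ ¬lock) = {m0, m1, m2, m4, m5, m6}
Sat(EX (error ∨ ¬lock)) = {s : some successor in {m0, m1, m2, m4, m5, m6}} = {m0, m1, m3, m4, m5, m6, m7}

{m0, m1, m3, m4, m5, m6, m7}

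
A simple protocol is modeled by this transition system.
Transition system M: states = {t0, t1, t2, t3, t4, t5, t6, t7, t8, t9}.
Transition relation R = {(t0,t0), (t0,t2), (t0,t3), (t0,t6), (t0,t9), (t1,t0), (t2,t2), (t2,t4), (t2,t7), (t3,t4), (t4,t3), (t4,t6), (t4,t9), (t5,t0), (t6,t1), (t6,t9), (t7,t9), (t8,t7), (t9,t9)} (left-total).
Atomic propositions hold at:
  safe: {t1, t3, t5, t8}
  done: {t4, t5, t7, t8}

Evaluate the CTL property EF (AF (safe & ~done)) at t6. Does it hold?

Yes

Sat(~done) = {t0, t1, t2, t3, t6, t9}
Sat(safe & ~done) = {t1, t3}
AF (safe & ~done): least fixpoint, start Z0 = {t1, t3}, add states with every successor in Z. Already a fixed point.
Sat(AF (safe & ~done)) = {t1, t3}
EF (AF (safe & ~done)): least fixpoint, start Z0 = {t1, t3}, add states with some successor in Z. Z1 = {t0, t1, t3, t4, t6}; Z2 = {t0, t1, t2, t3, t4, t5, t6}; fixed.
Sat(EF (AF (safe & ~done))) = {t0, t1, t2, t3, t4, t5, t6}
t6 ∈ Sat(EF (AF (safe & ~done))) = {t0, t1, t2, t3, t4, t5, t6}, so the formula holds at t6.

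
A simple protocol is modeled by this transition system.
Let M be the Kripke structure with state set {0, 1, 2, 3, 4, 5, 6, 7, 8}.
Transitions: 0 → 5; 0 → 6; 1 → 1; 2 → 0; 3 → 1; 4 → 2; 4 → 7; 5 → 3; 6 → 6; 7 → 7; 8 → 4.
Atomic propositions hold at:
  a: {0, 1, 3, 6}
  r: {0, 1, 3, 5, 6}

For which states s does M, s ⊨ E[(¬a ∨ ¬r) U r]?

Sat(¬a) = {2, 4, 5, 7, 8}
Sat(¬r) = {2, 4, 7, 8}
Sat(¬a ∨ ¬r) = {2, 4, 5, 7, 8}
E[(¬a ∨ ¬r) U r]: least fixpoint, start Z0 = Sat(r) = {0, 1, 3, 5, 6}, add states in Sat(¬a ∨ ¬r) with some successor in Z. Z1 = {0, 1, 2, 3, 5, 6}; Z2 = {0, 1, 2, 3, 4, 5, 6}; Z3 = {0, 1, 2, 3, 4, 5, 6, 8}; fixed.
Sat(E[(¬a ∨ ¬r) U r]) = {0, 1, 2, 3, 4, 5, 6, 8}

{0, 1, 2, 3, 4, 5, 6, 8}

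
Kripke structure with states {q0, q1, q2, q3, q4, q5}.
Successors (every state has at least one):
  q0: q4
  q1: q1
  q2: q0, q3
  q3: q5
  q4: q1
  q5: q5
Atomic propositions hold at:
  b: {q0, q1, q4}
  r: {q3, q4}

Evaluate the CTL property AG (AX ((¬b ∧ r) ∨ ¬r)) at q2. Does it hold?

No

Sat(¬b) = {q2, q3, q5}
Sat(¬b ∧ r) = {q3}
Sat(¬r) = {q0, q1, q2, q5}
Sat((¬b ∧ r) ∨ ¬r) = {q0, q1, q2, q3, q5}
Sat(AX ((¬b ∧ r) ∨ ¬r)) = {s : every successor in {q0, q1, q2, q3, q5}} = {q1, q2, q3, q4, q5}
AG (AX ((¬b ∧ r) ∨ ¬r)): greatest fixpoint, start Z0 = {q1, q2, q3, q4, q5}, keep only states in Sat with every successor in Z. Z1 = {q1, q3, q4, q5}; fixed.
Sat(AG (AX ((¬b ∧ r) ∨ ¬r))) = {q1, q3, q4, q5}
q2 ∉ Sat(AG (AX ((¬b ∧ r) ∨ ¬r))) = {q1, q3, q4, q5}, so the formula does not hold at q2.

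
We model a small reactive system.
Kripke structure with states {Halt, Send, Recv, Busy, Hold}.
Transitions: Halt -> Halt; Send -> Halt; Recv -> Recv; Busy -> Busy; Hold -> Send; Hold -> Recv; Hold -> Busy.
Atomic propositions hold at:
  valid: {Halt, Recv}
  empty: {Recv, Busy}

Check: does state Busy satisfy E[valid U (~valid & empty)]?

Sat(~valid) = {Send, Busy, Hold}
Sat(~valid & empty) = {Busy}
E[valid U (~valid & empty)]: least fixpoint, start Z0 = Sat((~valid & empty)) = {Busy}, add states in Sat(valid) with some successor in Z. Already a fixed point.
Sat(E[valid U (~valid & empty)]) = {Busy}
Busy ∈ Sat(E[valid U (~valid & empty)]) = {Busy}, so the formula holds at Busy.

Yes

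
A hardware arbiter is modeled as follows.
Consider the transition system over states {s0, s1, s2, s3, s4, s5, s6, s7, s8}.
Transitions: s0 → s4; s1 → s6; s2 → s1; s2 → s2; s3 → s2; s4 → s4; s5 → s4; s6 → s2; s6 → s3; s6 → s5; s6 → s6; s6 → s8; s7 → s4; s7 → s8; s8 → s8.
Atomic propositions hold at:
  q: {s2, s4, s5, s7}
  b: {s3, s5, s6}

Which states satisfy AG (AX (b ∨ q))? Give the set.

Sat(b ∨ q) = {s2, s3, s4, s5, s6, s7}
Sat(AX (b ∨ q)) = {s : every successor in {s2, s3, s4, s5, s6, s7}} = {s0, s1, s3, s4, s5}
AG (AX (b ∨ q)): greatest fixpoint, start Z0 = {s0, s1, s3, s4, s5}, keep only states in Sat with every successor in Z. Z1 = {s0, s4, s5}; fixed.
Sat(AG (AX (b ∨ q))) = {s0, s4, s5}

{s0, s4, s5}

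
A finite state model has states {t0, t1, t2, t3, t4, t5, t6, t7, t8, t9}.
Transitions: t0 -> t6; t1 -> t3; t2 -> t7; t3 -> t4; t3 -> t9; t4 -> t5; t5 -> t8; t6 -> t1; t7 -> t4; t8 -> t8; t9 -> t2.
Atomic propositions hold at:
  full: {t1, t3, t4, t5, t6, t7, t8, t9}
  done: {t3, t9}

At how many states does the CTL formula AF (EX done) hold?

Sat(EX done) = {s : some successor in {t3, t9}} = {t1, t3}
AF (EX done): least fixpoint, start Z0 = {t1, t3}, add states with every successor in Z. Z1 = {t1, t3, t6}; Z2 = {t0, t1, t3, t6}; fixed.
Sat(AF (EX done)) = {t0, t1, t3, t6}
|Sat(AF (EX done))| = |{t0, t1, t3, t6}| = 4.

4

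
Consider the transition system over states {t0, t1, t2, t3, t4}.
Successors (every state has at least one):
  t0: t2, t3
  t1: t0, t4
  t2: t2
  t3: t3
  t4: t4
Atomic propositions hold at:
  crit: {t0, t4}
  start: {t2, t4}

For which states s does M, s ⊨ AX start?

{t2, t4}

Sat(AX start) = {s : every successor in {t2, t4}} = {t2, t4}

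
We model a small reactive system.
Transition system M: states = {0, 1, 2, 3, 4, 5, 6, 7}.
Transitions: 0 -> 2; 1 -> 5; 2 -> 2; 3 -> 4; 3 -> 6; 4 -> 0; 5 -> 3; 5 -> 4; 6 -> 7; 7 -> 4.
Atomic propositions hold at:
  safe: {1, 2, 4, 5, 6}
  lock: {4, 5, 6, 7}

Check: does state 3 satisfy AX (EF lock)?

EF lock: least fixpoint, start Z0 = {4, 5, 6, 7}, add states with some successor in Z. Z1 = {1, 3, 4, 5, 6, 7}; fixed.
Sat(EF lock) = {1, 3, 4, 5, 6, 7}
Sat(AX (EF lock)) = {s : every successor in {1, 3, 4, 5, 6, 7}} = {1, 3, 5, 6, 7}
3 ∈ Sat(AX (EF lock)) = {1, 3, 5, 6, 7}, so the formula holds at 3.

Yes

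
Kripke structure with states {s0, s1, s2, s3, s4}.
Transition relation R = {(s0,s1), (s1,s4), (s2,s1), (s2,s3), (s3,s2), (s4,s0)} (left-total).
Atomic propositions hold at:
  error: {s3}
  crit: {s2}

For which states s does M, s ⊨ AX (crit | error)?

{s3}

Sat(crit | error) = {s2, s3}
Sat(AX (crit | error)) = {s : every successor in {s2, s3}} = {s3}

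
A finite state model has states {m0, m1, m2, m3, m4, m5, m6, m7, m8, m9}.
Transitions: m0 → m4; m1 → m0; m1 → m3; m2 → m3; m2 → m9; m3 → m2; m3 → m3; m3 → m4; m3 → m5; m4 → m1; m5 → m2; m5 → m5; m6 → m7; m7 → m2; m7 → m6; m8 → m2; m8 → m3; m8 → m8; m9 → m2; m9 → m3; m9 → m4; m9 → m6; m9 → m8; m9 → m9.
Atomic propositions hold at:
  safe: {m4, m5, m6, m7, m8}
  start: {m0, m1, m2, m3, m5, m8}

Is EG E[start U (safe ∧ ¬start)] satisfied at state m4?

Yes

Sat(¬start) = {m4, m6, m7, m9}
Sat(safe ∧ ¬start) = {m4, m6, m7}
E[start U (safe ∧ ¬start)]: least fixpoint, start Z0 = Sat((safe ∧ ¬start)) = {m4, m6, m7}, add states in Sat(start) with some successor in Z. Z1 = {m0, m3, m4, m6, m7}; Z2 = {m0, m1, m2, m3, m4, m6, m7, m8}; Z3 = {m0, m1, m2, m3, m4, m5, m6, m7, m8}; fixed.
Sat(E[start U (safe ∧ ¬start)]) = {m0, m1, m2, m3, m4, m5, m6, m7, m8}
EG E[start U (safe ∧ ¬start)]: greatest fixpoint, start Z0 = {m0, m1, m2, m3, m4, m5, m6, m7, m8}, keep only states in Sat with some successor in Z. Already a fixed point.
Sat(EG E[start U (safe ∧ ¬start)]) = {m0, m1, m2, m3, m4, m5, m6, m7, m8}
m4 ∈ Sat(EG E[start U (safe ∧ ¬start)]) = {m0, m1, m2, m3, m4, m5, m6, m7, m8}, so the formula holds at m4.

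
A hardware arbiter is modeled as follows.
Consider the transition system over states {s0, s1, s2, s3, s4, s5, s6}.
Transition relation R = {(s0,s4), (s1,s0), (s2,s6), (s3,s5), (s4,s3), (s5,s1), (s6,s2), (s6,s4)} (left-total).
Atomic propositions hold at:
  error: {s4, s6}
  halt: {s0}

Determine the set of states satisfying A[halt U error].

{s0, s4, s6}

A[halt U error]: least fixpoint, start Z0 = Sat(error) = {s4, s6}, add states in Sat(halt) with every successor in Z. Z1 = {s0, s4, s6}; fixed.
Sat(A[halt U error]) = {s0, s4, s6}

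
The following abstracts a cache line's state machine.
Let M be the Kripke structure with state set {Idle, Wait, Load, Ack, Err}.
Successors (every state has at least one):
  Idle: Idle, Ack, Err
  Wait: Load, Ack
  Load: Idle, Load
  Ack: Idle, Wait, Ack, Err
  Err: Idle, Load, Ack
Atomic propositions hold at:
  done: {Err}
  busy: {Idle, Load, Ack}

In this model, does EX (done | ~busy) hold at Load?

Sat(~busy) = {Wait, Err}
Sat(done | ~busy) = {Wait, Err}
Sat(EX (done | ~busy)) = {s : some successor in {Wait, Err}} = {Idle, Ack}
Load ∉ Sat(EX (done | ~busy)) = {Idle, Ack}, so the formula does not hold at Load.

No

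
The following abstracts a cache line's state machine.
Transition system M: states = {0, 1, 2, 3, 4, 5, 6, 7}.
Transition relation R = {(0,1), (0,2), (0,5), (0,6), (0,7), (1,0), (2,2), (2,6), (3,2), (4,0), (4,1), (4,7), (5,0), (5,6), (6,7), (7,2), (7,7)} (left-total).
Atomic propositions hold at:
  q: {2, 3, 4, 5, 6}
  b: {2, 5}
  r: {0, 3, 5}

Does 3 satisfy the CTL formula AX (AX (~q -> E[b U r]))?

Yes

Sat(~q) = {0, 1, 7}
E[b U r]: least fixpoint, start Z0 = Sat(r) = {0, 3, 5}, add states in Sat(b) with some successor in Z. Already a fixed point.
Sat(E[b U r]) = {0, 3, 5}
Sat(~q -> E[b U r]) = {0, 2, 3, 4, 5, 6}
Sat(AX (~q -> E[b U r])) = {s : every successor in {0, 2, 3, 4, 5, 6}} = {1, 2, 3, 5}
Sat(AX (AX (~q -> E[b U r]))) = {s : every successor in {1, 2, 3, 5}} = {3}
3 ∈ Sat(AX (AX (~q -> E[b U r]))) = {3}, so the formula holds at 3.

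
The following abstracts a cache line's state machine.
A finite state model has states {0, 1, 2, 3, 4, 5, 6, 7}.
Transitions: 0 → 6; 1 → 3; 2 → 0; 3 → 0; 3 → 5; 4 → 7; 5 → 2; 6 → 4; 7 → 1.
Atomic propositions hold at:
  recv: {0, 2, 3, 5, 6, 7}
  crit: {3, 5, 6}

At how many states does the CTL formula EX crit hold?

3

Sat(EX crit) = {s : some successor in {3, 5, 6}} = {0, 1, 3}
|Sat(EX crit)| = |{0, 1, 3}| = 3.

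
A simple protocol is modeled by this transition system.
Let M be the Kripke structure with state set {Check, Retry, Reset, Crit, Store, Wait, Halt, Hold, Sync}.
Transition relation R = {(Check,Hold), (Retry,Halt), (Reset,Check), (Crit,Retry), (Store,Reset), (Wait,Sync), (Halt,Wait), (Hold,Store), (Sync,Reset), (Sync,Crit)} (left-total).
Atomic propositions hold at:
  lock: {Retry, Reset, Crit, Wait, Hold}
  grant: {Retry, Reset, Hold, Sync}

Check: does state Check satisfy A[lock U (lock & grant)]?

No

Sat(lock & grant) = {Retry, Reset, Hold}
A[lock U (lock & grant)]: least fixpoint, start Z0 = Sat((lock & grant)) = {Retry, Reset, Hold}, add states in Sat(lock) with every successor in Z. Z1 = {Retry, Reset, Crit, Hold}; fixed.
Sat(A[lock U (lock & grant)]) = {Retry, Reset, Crit, Hold}
Check ∉ Sat(A[lock U (lock & grant)]) = {Retry, Reset, Crit, Hold}, so the formula does not hold at Check.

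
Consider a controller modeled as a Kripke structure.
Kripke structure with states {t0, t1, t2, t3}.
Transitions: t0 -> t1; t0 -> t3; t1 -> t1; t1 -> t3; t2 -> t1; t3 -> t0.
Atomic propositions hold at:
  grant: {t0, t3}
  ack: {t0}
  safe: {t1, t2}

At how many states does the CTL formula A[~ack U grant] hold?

Sat(~ack) = {t1, t2, t3}
A[~ack U grant]: least fixpoint, start Z0 = Sat(grant) = {t0, t3}, add states in Sat(~ack) with every successor in Z. Already a fixed point.
Sat(A[~ack U grant]) = {t0, t3}
|Sat(A[~ack U grant])| = |{t0, t3}| = 2.

2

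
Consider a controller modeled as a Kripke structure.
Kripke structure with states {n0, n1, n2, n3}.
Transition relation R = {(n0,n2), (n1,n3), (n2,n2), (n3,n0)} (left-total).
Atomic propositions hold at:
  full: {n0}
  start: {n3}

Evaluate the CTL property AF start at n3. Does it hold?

AF start: least fixpoint, start Z0 = {n3}, add states with every successor in Z. Z1 = {n1, n3}; fixed.
Sat(AF start) = {n1, n3}
n3 ∈ Sat(AF start) = {n1, n3}, so the formula holds at n3.

Yes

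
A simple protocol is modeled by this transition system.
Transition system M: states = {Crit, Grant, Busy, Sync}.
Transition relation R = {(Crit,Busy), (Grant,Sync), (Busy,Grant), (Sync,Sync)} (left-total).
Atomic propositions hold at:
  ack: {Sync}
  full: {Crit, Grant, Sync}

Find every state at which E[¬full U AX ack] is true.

{Grant, Busy, Sync}

Sat(¬full) = {Busy}
Sat(AX ack) = {s : every successor in {Sync}} = {Grant, Sync}
E[¬full U AX ack]: least fixpoint, start Z0 = Sat(AX ack) = {Grant, Sync}, add states in Sat(¬full) with some successor in Z. Z1 = {Grant, Busy, Sync}; fixed.
Sat(E[¬full U AX ack]) = {Grant, Busy, Sync}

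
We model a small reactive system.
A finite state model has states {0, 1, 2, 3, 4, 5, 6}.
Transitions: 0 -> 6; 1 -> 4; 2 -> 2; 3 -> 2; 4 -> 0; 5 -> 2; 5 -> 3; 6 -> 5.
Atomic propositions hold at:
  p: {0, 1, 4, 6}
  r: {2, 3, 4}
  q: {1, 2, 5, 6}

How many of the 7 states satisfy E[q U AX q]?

5

Sat(AX q) = {s : every successor in {1, 2, 5, 6}} = {0, 2, 3, 6}
E[q U AX q]: least fixpoint, start Z0 = Sat(AX q) = {0, 2, 3, 6}, add states in Sat(q) with some successor in Z. Z1 = {0, 2, 3, 5, 6}; fixed.
Sat(E[q U AX q]) = {0, 2, 3, 5, 6}
|Sat(E[q U AX q])| = |{0, 2, 3, 5, 6}| = 5.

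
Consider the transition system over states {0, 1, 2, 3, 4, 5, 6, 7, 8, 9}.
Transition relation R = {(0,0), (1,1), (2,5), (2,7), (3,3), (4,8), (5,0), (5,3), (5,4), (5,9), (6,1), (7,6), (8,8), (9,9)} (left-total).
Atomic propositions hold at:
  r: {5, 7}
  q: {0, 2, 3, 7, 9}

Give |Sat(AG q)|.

AG q: greatest fixpoint, start Z0 = {0, 2, 3, 7, 9}, keep only states in Sat with every successor in Z. Z1 = {0, 3, 9}; fixed.
Sat(AG q) = {0, 3, 9}
|Sat(AG q)| = |{0, 3, 9}| = 3.

3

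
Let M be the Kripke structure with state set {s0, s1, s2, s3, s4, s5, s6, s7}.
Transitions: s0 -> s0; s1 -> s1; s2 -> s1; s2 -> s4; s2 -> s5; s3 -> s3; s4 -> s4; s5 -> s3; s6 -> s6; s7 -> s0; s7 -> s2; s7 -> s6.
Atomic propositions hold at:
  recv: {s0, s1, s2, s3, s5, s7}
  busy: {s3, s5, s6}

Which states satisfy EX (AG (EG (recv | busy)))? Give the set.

Sat(recv | busy) = {s0, s1, s2, s3, s5, s6, s7}
EG (recv | busy): greatest fixpoint, start Z0 = {s0, s1, s2, s3, s5, s6, s7}, keep only states in Sat with some successor in Z. Already a fixed point.
Sat(EG (recv | busy)) = {s0, s1, s2, s3, s5, s6, s7}
AG (EG (recv | busy)): greatest fixpoint, start Z0 = {s0, s1, s2, s3, s5, s6, s7}, keep only states in Sat with every successor in Z. Z1 = {s0, s1, s3, s5, s6, s7}; Z2 = {s0, s1, s3, s5, s6}; fixed.
Sat(AG (EG (recv | busy))) = {s0, s1, s3, s5, s6}
Sat(EX (AG (EG (recv | busy)))) = {s : some successor in {s0, s1, s3, s5, s6}} = {s0, s1, s2, s3, s5, s6, s7}

{s0, s1, s2, s3, s5, s6, s7}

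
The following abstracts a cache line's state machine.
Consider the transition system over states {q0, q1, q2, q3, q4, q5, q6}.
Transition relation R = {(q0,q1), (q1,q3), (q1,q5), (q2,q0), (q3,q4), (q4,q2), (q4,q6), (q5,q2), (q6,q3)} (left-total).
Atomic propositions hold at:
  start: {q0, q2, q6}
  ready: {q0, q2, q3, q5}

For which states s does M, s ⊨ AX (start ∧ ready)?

{q2, q5}

Sat(start ∧ ready) = {q0, q2}
Sat(AX (start ∧ ready)) = {s : every successor in {q0, q2}} = {q2, q5}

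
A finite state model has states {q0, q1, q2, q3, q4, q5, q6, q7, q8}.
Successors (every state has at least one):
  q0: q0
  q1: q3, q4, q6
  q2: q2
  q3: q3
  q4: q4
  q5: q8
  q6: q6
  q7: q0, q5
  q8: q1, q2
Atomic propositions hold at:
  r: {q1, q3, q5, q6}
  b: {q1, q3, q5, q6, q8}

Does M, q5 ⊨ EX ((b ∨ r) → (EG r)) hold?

Sat(b ∨ r) = {q1, q3, q5, q6, q8}
EG r: greatest fixpoint, start Z0 = {q1, q3, q5, q6}, keep only states in Sat with some successor in Z. Z1 = {q1, q3, q6}; fixed.
Sat(EG r) = {q1, q3, q6}
Sat((b ∨ r) → (EG r)) = {q0, q1, q2, q3, q4, q6, q7}
Sat(EX ((b ∨ r) → (EG r))) = {s : some successor in {q0, q1, q2, q3, q4, q6, q7}} = {q0, q1, q2, q3, q4, q6, q7, q8}
q5 ∉ Sat(EX ((b ∨ r) → (EG r))) = {q0, q1, q2, q3, q4, q6, q7, q8}, so the formula does not hold at q5.

No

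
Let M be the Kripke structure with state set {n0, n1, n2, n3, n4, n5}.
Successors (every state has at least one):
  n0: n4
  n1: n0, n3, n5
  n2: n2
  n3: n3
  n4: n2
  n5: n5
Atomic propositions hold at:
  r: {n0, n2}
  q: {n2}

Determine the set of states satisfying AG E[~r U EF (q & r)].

{n0, n2, n4}

Sat(~r) = {n1, n3, n4, n5}
Sat(q & r) = {n2}
EF (q & r): least fixpoint, start Z0 = {n2}, add states with some successor in Z. Z1 = {n2, n4}; Z2 = {n0, n2, n4}; Z3 = {n0, n1, n2, n4}; fixed.
Sat(EF (q & r)) = {n0, n1, n2, n4}
E[~r U EF (q & r)]: least fixpoint, start Z0 = Sat(EF (q & r)) = {n0, n1, n2, n4}, add states in Sat(~r) with some successor in Z. Already a fixed point.
Sat(E[~r U EF (q & r)]) = {n0, n1, n2, n4}
AG E[~r U EF (q & r)]: greatest fixpoint, start Z0 = {n0, n1, n2, n4}, keep only states in Sat with every successor in Z. Z1 = {n0, n2, n4}; fixed.
Sat(AG E[~r U EF (q & r)]) = {n0, n2, n4}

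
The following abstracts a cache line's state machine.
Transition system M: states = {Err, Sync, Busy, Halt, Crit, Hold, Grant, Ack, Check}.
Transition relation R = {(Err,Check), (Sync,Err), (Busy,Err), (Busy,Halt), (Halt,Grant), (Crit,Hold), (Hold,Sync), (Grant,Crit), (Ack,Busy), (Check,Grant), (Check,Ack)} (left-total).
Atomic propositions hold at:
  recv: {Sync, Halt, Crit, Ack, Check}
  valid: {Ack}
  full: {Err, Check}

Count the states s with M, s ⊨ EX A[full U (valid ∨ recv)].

Sat(valid ∨ recv) = {Sync, Halt, Crit, Ack, Check}
A[full U (valid ∨ recv)]: least fixpoint, start Z0 = Sat((valid ∨ recv)) = {Sync, Halt, Crit, Ack, Check}, add states in Sat(full) with every successor in Z. Z1 = {Err, Sync, Halt, Crit, Ack, Check}; fixed.
Sat(A[full U (valid ∨ recv)]) = {Err, Sync, Halt, Crit, Ack, Check}
Sat(EX A[full U (valid ∨ recv)]) = {s : some successor in {Err, Sync, Halt, Crit, Ack, Check}} = {Err, Sync, Busy, Hold, Grant, Check}
|Sat(EX A[full U (valid ∨ recv)])| = |{Err, Sync, Busy, Hold, Grant, Check}| = 6.

6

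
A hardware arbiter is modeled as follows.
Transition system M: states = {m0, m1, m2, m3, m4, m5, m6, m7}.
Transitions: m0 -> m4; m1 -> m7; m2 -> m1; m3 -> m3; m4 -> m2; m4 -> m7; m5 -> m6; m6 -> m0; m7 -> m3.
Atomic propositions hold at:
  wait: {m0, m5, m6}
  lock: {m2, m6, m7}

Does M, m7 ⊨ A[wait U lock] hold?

A[wait U lock]: least fixpoint, start Z0 = Sat(lock) = {m2, m6, m7}, add states in Sat(wait) with every successor in Z. Z1 = {m2, m5, m6, m7}; fixed.
Sat(A[wait U lock]) = {m2, m5, m6, m7}
m7 ∈ Sat(A[wait U lock]) = {m2, m5, m6, m7}, so the formula holds at m7.

Yes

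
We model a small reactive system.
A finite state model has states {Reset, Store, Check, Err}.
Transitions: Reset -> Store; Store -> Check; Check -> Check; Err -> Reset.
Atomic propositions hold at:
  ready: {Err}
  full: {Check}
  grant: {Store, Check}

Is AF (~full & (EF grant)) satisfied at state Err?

Sat(~full) = {Reset, Store, Err}
EF grant: least fixpoint, start Z0 = {Store, Check}, add states with some successor in Z. Z1 = {Reset, Store, Check}; Z2 = {Reset, Store, Check, Err}; fixed.
Sat(EF grant) = {Reset, Store, Check, Err}
Sat(~full & (EF grant)) = {Reset, Store, Err}
AF (~full & (EF grant)): least fixpoint, start Z0 = {Reset, Store, Err}, add states with every successor in Z. Already a fixed point.
Sat(AF (~full & (EF grant))) = {Reset, Store, Err}
Err ∈ Sat(AF (~full & (EF grant))) = {Reset, Store, Err}, so the formula holds at Err.

Yes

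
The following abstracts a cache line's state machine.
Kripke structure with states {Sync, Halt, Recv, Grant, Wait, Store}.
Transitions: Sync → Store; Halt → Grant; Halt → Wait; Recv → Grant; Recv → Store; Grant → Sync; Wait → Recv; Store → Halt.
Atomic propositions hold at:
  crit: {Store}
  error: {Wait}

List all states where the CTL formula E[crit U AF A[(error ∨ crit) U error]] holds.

{Wait}

Sat(error ∨ crit) = {Wait, Store}
A[(error ∨ crit) U error]: least fixpoint, start Z0 = Sat(error) = {Wait}, add states in Sat(error ∨ crit) with every successor in Z. Already a fixed point.
Sat(A[(error ∨ crit) U error]) = {Wait}
AF A[(error ∨ crit) U error]: least fixpoint, start Z0 = {Wait}, add states with every successor in Z. Already a fixed point.
Sat(AF A[(error ∨ crit) U error]) = {Wait}
E[crit U AF A[(error ∨ crit) U error]]: least fixpoint, start Z0 = Sat(AF A[(error ∨ crit) U error]) = {Wait}, add states in Sat(crit) with some successor in Z. Already a fixed point.
Sat(E[crit U AF A[(error ∨ crit) U error]]) = {Wait}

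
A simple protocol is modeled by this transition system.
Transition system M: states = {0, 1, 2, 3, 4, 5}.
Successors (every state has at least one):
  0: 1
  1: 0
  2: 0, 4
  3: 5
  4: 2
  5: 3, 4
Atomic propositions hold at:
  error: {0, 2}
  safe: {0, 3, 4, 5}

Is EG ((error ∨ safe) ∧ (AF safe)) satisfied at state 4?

Yes

Sat(error ∨ safe) = {0, 2, 3, 4, 5}
AF safe: least fixpoint, start Z0 = {0, 3, 4, 5}, add states with every successor in Z. Z1 = {0, 1, 2, 3, 4, 5}; fixed.
Sat(AF safe) = {0, 1, 2, 3, 4, 5}
Sat((error ∨ safe) ∧ (AF safe)) = {0, 2, 3, 4, 5}
EG ((error ∨ safe) ∧ (AF safe)): greatest fixpoint, start Z0 = {0, 2, 3, 4, 5}, keep only states in Sat with some successor in Z. Z1 = {2, 3, 4, 5}; fixed.
Sat(EG ((error ∨ safe) ∧ (AF safe))) = {2, 3, 4, 5}
4 ∈ Sat(EG ((error ∨ safe) ∧ (AF safe))) = {2, 3, 4, 5}, so the formula holds at 4.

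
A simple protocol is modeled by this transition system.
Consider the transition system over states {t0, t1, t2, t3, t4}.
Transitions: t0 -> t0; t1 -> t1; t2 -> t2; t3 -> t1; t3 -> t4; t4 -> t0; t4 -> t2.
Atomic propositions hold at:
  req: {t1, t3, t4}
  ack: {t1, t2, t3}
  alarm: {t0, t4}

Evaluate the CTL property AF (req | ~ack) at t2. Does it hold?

Sat(~ack) = {t0, t4}
Sat(req | ~ack) = {t0, t1, t3, t4}
AF (req | ~ack): least fixpoint, start Z0 = {t0, t1, t3, t4}, add states with every successor in Z. Already a fixed point.
Sat(AF (req | ~ack)) = {t0, t1, t3, t4}
t2 ∉ Sat(AF (req | ~ack)) = {t0, t1, t3, t4}, so the formula does not hold at t2.

No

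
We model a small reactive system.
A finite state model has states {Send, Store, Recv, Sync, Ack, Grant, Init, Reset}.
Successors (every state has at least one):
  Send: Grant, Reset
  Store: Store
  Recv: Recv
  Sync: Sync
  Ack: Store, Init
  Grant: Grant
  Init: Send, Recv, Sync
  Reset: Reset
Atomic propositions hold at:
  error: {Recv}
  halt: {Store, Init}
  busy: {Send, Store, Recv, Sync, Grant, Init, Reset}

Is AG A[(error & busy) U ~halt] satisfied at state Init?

No

Sat(error & busy) = {Recv}
Sat(~halt) = {Send, Recv, Sync, Ack, Grant, Reset}
A[(error & busy) U ~halt]: least fixpoint, start Z0 = Sat(~halt) = {Send, Recv, Sync, Ack, Grant, Reset}, add states in Sat(error & busy) with every successor in Z. Already a fixed point.
Sat(A[(error & busy) U ~halt]) = {Send, Recv, Sync, Ack, Grant, Reset}
AG A[(error & busy) U ~halt]: greatest fixpoint, start Z0 = {Send, Recv, Sync, Ack, Grant, Reset}, keep only states in Sat with every successor in Z. Z1 = {Send, Recv, Sync, Grant, Reset}; fixed.
Sat(AG A[(error & busy) U ~halt]) = {Send, Recv, Sync, Grant, Reset}
Init ∉ Sat(AG A[(error & busy) U ~halt]) = {Send, Recv, Sync, Grant, Reset}, so the formula does not hold at Init.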